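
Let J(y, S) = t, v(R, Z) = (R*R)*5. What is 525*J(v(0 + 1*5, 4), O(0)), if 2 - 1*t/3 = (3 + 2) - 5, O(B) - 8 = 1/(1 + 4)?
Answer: 3150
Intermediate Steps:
v(R, Z) = 5*R² (v(R, Z) = R²*5 = 5*R²)
O(B) = 41/5 (O(B) = 8 + 1/(1 + 4) = 8 + 1/5 = 8 + ⅕ = 41/5)
t = 6 (t = 6 - 3*((3 + 2) - 5) = 6 - 3*(5 - 5) = 6 - 3*0 = 6 + 0 = 6)
J(y, S) = 6
525*J(v(0 + 1*5, 4), O(0)) = 525*6 = 3150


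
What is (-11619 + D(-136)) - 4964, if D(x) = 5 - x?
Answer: -16442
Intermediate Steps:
(-11619 + D(-136)) - 4964 = (-11619 + (5 - 1*(-136))) - 4964 = (-11619 + (5 + 136)) - 4964 = (-11619 + 141) - 4964 = -11478 - 4964 = -16442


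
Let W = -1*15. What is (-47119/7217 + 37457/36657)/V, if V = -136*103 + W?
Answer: 1456914014/3709834698087 ≈ 0.00039272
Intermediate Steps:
W = -15
V = -14023 (V = -136*103 - 15 = -14008 - 15 = -14023)
(-47119/7217 + 37457/36657)/V = (-47119/7217 + 37457/36657)/(-14023) = (-47119*1/7217 + 37457*(1/36657))*(-1/14023) = (-47119/7217 + 37457/36657)*(-1/14023) = -1456914014/264553569*(-1/14023) = 1456914014/3709834698087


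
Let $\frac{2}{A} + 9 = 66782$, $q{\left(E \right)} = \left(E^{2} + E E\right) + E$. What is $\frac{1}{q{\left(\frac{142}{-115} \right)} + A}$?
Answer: $\frac{883072925}{1602444904} \approx 0.55108$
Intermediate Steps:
$q{\left(E \right)} = E + 2 E^{2}$ ($q{\left(E \right)} = \left(E^{2} + E^{2}\right) + E = 2 E^{2} + E = E + 2 E^{2}$)
$A = \frac{2}{66773}$ ($A = \frac{2}{-9 + 66782} = \frac{2}{66773} \approx 2.9952 \cdot 10^{-5}$)
$\frac{1}{q{\left(\frac{142}{-115} \right)} + A} = \frac{1}{\frac{142}{-115} \left(1 + 2 \frac{142}{-115}\right) + \frac{2}{66773}} = \frac{1}{142 \left(- \frac{1}{115}\right) \left(1 + 2 \cdot 142 \left(- \frac{1}{115}\right)\right) + \frac{2}{66773}} = \frac{1}{- \frac{142 \left(1 + 2 \left(- \frac{142}{115}\right)\right)}{115} + \frac{2}{66773}} = \frac{1}{- \frac{142 \left(1 - \frac{284}{115}\right)}{115} + \frac{2}{66773}} = \frac{1}{\left(- \frac{142}{115}\right) \left(- \frac{169}{115}\right) + \frac{2}{66773}} = \frac{1}{\frac{23998}{13225} + \frac{2}{66773}} = \frac{1}{\frac{1602444904}{883072925}} = \frac{883072925}{1602444904}$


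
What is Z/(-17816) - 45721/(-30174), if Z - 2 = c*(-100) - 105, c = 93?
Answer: 549145729/268789992 ≈ 2.0430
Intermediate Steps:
Z = -9403 (Z = 2 + (93*(-100) - 105) = 2 + (-9300 - 105) = 2 - 9405 = -9403)
Z/(-17816) - 45721/(-30174) = -9403/(-17816) - 45721/(-30174) = -9403*(-1/17816) - 45721*(-1/30174) = 9403/17816 + 45721/30174 = 549145729/268789992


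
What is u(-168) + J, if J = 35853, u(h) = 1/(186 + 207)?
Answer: 14090230/393 ≈ 35853.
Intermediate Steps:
u(h) = 1/393
u(-168) + J = 1/393 + 35853 = 14090230/393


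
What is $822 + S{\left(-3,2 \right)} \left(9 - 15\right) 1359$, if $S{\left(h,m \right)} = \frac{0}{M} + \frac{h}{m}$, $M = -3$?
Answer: $13053$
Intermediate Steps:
$S{\left(h,m \right)} = \frac{h}{m}$ ($S{\left(h,m \right)} = \frac{0}{-3} + \frac{h}{m} = 0 \left(- \frac{1}{3}\right) + \frac{h}{m} = 0 + \frac{h}{m} = \frac{h}{m}$)
$822 + S{\left(-3,2 \right)} \left(9 - 15\right) 1359 = 822 + - \frac{3}{2} \left(9 - 15\right) 1359 = 822 + \left(-3\right) \frac{1}{2} \left(-6\right) 1359 = 822 + \left(- \frac{3}{2}\right) \left(-6\right) 1359 = 822 + 9 \cdot 1359 = 822 + 12231 = 13053$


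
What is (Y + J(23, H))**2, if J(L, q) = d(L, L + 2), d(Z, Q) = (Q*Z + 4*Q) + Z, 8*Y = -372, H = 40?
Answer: 1697809/4 ≈ 4.2445e+5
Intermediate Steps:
Y = -93/2 (Y = (1/8)*(-372) = -93/2 ≈ -46.500)
d(Z, Q) = Z + 4*Q + Q*Z (d(Z, Q) = (4*Q + Q*Z) + Z = Z + 4*Q + Q*Z)
J(L, q) = 8 + 5*L + L*(2 + L) (J(L, q) = L + 4*(L + 2) + (L + 2)*L = L + 4*(2 + L) + (2 + L)*L = L + (8 + 4*L) + L*(2 + L) = 8 + 5*L + L*(2 + L))
(Y + J(23, H))**2 = (-93/2 + (8 + 23**2 + 7*23))**2 = (-93/2 + (8 + 529 + 161))**2 = (-93/2 + 698)**2 = (1303/2)**2 = 1697809/4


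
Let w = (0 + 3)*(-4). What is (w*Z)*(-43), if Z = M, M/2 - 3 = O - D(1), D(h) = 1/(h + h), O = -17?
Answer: -14964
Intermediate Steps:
w = -12 (w = 3*(-4) = -12)
D(h) = 1/(2*h)
M = -29 (M = 6 + 2*(-17 - 1/(2*1)) = 6 + 2*(-17 - 1/2) = 6 + 2*(-17 - 1*½) = 6 + 2*(-17 - ½) = 6 + 2*(-35/2) = 6 - 35 = -29)
Z = -29
(w*Z)*(-43) = -12*(-29)*(-43) = 348*(-43) = -14964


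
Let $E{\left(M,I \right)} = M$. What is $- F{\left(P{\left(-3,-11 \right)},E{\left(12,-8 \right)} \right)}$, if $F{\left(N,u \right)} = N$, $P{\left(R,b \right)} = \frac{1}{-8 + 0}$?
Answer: $\frac{1}{8} \approx 0.125$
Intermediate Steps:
$P{\left(R,b \right)} = - \frac{1}{8}$ ($P{\left(R,b \right)} = \frac{1}{-8} = - \frac{1}{8}$)
$- F{\left(P{\left(-3,-11 \right)},E{\left(12,-8 \right)} \right)} = \left(-1\right) \left(- \frac{1}{8}\right) = \frac{1}{8}$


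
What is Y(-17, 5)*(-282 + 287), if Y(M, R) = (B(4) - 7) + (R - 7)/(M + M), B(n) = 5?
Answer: -165/17 ≈ -9.7059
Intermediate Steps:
Y(M, R) = -2 + (-7 + R)/(2*M) (Y(M, R) = (5 - 7) + (R - 7)/(M + M) = -2 + (-7 + R)/((2*M)) = -2 + (-7 + R)*(1/(2*M)) = -2 + (-7 + R)/(2*M))
Y(-17, 5)*(-282 + 287) = ((½)*(-7 + 5 - 4*(-17))/(-17))*(-282 + 287) = ((½)*(-1/17)*(-7 + 5 + 68))*5 = ((½)*(-1/17)*66)*5 = -33/17*5 = -165/17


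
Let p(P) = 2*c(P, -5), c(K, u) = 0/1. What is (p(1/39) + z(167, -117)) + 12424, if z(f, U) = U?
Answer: 12307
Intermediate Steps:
c(K, u) = 0 (c(K, u) = 0*1 = 0)
p(P) = 0 (p(P) = 2*0 = 0)
(p(1/39) + z(167, -117)) + 12424 = (0 - 117) + 12424 = -117 + 12424 = 12307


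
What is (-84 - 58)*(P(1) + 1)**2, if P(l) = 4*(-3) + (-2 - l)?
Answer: -27832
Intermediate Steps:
P(l) = -14 - l (P(l) = -12 + (-2 - l) = -14 - l)
(-84 - 58)*(P(1) + 1)**2 = (-84 - 58)*((-14 - 1*1) + 1)**2 = -142*((-14 - 1) + 1)**2 = -142*(-15 + 1)**2 = -142*(-14)**2 = -142*196 = -27832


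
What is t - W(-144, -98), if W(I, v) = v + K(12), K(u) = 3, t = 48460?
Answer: 48555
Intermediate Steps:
W(I, v) = 3 + v (W(I, v) = v + 3 = 3 + v)
t - W(-144, -98) = 48460 - (3 - 98) = 48460 - 1*(-95) = 48460 + 95 = 48555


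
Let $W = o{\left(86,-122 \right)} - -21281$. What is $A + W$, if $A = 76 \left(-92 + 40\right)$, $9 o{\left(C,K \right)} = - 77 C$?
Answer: $\frac{149339}{9} \approx 16593.0$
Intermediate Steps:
$o{\left(C,K \right)} = - \frac{77 C}{9}$ ($o{\left(C,K \right)} = \frac{\left(-77\right) C}{9} = - \frac{77 C}{9}$)
$A = -3952$ ($A = 76 \left(-52\right) = -3952$)
$W = \frac{184907}{9}$ ($W = \left(- \frac{77}{9}\right) 86 - -21281 = - \frac{6622}{9} + 21281 = \frac{184907}{9} \approx 20545.0$)
$A + W = -3952 + \frac{184907}{9} = \frac{149339}{9}$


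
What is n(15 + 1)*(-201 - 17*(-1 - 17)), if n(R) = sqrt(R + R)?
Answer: 420*sqrt(2) ≈ 593.97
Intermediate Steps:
n(R) = sqrt(2)*sqrt(R) (n(R) = sqrt(2*R) = sqrt(2)*sqrt(R))
n(15 + 1)*(-201 - 17*(-1 - 17)) = (sqrt(2)*sqrt(15 + 1))*(-201 - 17*(-1 - 17)) = (sqrt(2)*sqrt(16))*(-201 - 17*(-18)) = (sqrt(2)*4)*(-201 + 306) = (4*sqrt(2))*105 = 420*sqrt(2)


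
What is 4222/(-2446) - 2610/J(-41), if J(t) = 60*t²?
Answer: -7203583/4111726 ≈ -1.7520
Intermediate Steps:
4222/(-2446) - 2610/J(-41) = 4222/(-2446) - 2610/(60*(-41)²) = 4222*(-1/2446) - 2610/(60*1681) = -2111/1223 - 2610/100860 = -2111/1223 - 2610*1/100860 = -2111/1223 - 87/3362 = -7203583/4111726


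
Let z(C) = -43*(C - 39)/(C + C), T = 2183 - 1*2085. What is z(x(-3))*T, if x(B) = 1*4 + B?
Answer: 80066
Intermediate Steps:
x(B) = 4 + B
T = 98 (T = 2183 - 2085 = 98)
z(C) = -43*(-39 + C)/(2*C)
z(x(-3))*T = (43*(39 - (4 - 3))/(2*(4 - 3)))*98 = ((43/2)*(39 - 1*1)/1)*98 = ((43/2)*1*(39 - 1))*98 = ((43/2)*1*38)*98 = 817*98 = 80066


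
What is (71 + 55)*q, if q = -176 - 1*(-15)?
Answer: -20286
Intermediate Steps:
q = -161 (q = -176 + 15 = -161)
(71 + 55)*q = (71 + 55)*(-161) = 126*(-161) = -20286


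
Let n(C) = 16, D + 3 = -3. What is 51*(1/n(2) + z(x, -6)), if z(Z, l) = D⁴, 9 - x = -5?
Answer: 1057587/16 ≈ 66099.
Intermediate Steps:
x = 14 (x = 9 - 1*(-5) = 9 + 5 = 14)
D = -6 (D = -3 - 3 = -6)
z(Z, l) = 1296 (z(Z, l) = (-6)⁴ = 1296)
51*(1/n(2) + z(x, -6)) = 51*(1/16 + 1296) = 51*(20737/16) = 1057587/16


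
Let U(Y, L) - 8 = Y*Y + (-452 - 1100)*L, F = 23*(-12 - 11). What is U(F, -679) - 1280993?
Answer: 52664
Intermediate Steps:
F = -529 (F = 23*(-23) = -529)
U(Y, L) = 8 + Y**2 - 1552*L (U(Y, L) = 8 + (Y*Y + (-452 - 1100)*L) = 8 + (Y**2 - 1552*L) = 8 + Y**2 - 1552*L)
U(F, -679) - 1280993 = (8 + (-529)**2 - 1552*(-679)) - 1280993 = (8 + 279841 + 1053808) - 1280993 = 1333657 - 1280993 = 52664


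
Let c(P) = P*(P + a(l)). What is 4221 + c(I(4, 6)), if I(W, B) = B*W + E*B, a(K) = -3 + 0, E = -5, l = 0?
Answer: 4275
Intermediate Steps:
a(K) = -3
I(W, B) = -5*B + B*W (I(W, B) = B*W - 5*B = -5*B + B*W)
c(P) = P*(-3 + P) (c(P) = P*(P - 3) = P*(-3 + P))
4221 + c(I(4, 6)) = 4221 + (6*(-5 + 4))*(-3 + 6*(-5 + 4)) = 4221 + (6*(-1))*(-3 + 6*(-1)) = 4221 - 6*(-3 - 6) = 4221 - 6*(-9) = 4221 + 54 = 4275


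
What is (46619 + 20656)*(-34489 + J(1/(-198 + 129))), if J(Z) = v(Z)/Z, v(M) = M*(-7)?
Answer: -2320718400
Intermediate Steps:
v(M) = -7*M
J(Z) = -7 (J(Z) = (-7*Z)/Z = -7)
(46619 + 20656)*(-34489 + J(1/(-198 + 129))) = (46619 + 20656)*(-34489 - 7) = 67275*(-34496) = -2320718400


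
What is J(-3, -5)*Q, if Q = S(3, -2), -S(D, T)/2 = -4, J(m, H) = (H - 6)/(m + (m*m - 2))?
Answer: -22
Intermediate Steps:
J(m, H) = (-6 + H)/(-2 + m + m²) (J(m, H) = (-6 + H)/(m + (m² - 2)) = (-6 + H)/(m + (-2 + m²)) = (-6 + H)/(-2 + m + m²))
S(D, T) = 8 (S(D, T) = -2*(-4) = 8)
Q = 8
J(-3, -5)*Q = ((-6 - 5)/(-2 - 3 + (-3)²))*8 = (-11/(-2 - 3 + 9))*8 = (-11/4)*8 = ((¼)*(-11))*8 = -11/4*8 = -22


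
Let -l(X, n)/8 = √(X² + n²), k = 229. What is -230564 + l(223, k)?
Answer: -230564 - 8*√102170 ≈ -2.3312e+5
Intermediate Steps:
l(X, n) = -8*√(X² + n²)
-230564 + l(223, k) = -230564 - 8*√(223² + 229²) = -230564 - 8*√(49729 + 52441) = -230564 - 8*√102170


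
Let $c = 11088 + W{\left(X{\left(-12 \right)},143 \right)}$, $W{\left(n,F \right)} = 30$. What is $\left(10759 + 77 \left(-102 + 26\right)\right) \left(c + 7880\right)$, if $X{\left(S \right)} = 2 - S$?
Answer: $93223186$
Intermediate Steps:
$c = 11118$ ($c = 11088 + 30 = 11118$)
$\left(10759 + 77 \left(-102 + 26\right)\right) \left(c + 7880\right) = \left(10759 + 77 \left(-102 + 26\right)\right) \left(11118 + 7880\right) = \left(10759 + 77 \left(-76\right)\right) 18998 = \left(10759 - 5852\right) 18998 = 4907 \cdot 18998 = 93223186$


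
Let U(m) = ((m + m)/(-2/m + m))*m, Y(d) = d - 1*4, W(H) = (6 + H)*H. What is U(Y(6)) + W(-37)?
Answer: 1155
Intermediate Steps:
W(H) = H*(6 + H)
Y(d) = -4 + d (Y(d) = d - 4 = -4 + d)
U(m) = 2*m**2/(m - 2/m) (U(m) = ((2*m)/(m - 2/m))*m = (2*m/(m - 2/m))*m = 2*m**2/(m - 2/m))
U(Y(6)) + W(-37) = 2*(-4 + 6)**3/(-2 + (-4 + 6)**2) - 37*(6 - 37) = 2*2**3/(-2 + 2**2) - 37*(-31) = 2*8/(-2 + 4) + 1147 = 2*8/2 + 1147 = 2*8*(1/2) + 1147 = 8 + 1147 = 1155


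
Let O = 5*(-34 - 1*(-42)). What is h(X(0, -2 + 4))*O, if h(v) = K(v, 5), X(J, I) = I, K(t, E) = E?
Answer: 200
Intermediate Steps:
h(v) = 5
O = 40 (O = 5*(-34 + 42) = 5*8 = 40)
h(X(0, -2 + 4))*O = 5*40 = 200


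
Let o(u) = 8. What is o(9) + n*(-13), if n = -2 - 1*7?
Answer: 125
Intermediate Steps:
n = -9 (n = -2 - 7 = -9)
o(9) + n*(-13) = 8 - 9*(-13) = 8 + 117 = 125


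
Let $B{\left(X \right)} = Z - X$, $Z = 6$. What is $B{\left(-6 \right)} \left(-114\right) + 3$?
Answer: $-1365$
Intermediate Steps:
$B{\left(X \right)} = 6 - X$
$B{\left(-6 \right)} \left(-114\right) + 3 = \left(6 - -6\right) \left(-114\right) + 3 = \left(6 + 6\right) \left(-114\right) + 3 = 12 \left(-114\right) + 3 = -1368 + 3 = -1365$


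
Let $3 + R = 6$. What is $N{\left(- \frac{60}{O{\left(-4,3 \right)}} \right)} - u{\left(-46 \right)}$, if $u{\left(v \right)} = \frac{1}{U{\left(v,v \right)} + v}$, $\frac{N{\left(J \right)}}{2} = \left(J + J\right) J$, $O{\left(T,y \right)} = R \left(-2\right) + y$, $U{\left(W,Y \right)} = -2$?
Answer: $\frac{76801}{48} \approx 1600.0$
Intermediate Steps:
$R = 3$ ($R = -3 + 6 = 3$)
$O{\left(T,y \right)} = -6 + y$ ($O{\left(T,y \right)} = 3 \left(-2\right) + y = -6 + y$)
$N{\left(J \right)} = 4 J^{2}$ ($N{\left(J \right)} = 2 \left(J + J\right) J = 2 \cdot 2 J J = 2 \cdot 2 J^{2} = 4 J^{2}$)
$u{\left(v \right)} = \frac{1}{-2 + v}$
$N{\left(- \frac{60}{O{\left(-4,3 \right)}} \right)} - u{\left(-46 \right)} = 4 \left(- \frac{60}{-6 + 3}\right)^{2} - \frac{1}{-2 - 46} = 4 \left(- \frac{60}{-3}\right)^{2} - \frac{1}{-48} = 4 \left(\left(-60\right) \left(- \frac{1}{3}\right)\right)^{2} - - \frac{1}{48} = 4 \cdot 20^{2} + \frac{1}{48} = 4 \cdot 400 + \frac{1}{48} = 1600 + \frac{1}{48} = \frac{76801}{48}$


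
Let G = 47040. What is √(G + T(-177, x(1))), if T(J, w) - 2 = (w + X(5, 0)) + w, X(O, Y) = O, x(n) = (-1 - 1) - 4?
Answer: √47035 ≈ 216.88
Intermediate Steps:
x(n) = -6 (x(n) = -2 - 4 = -6)
T(J, w) = 7 + 2*w (T(J, w) = 2 + ((w + 5) + w) = 2 + ((5 + w) + w) = 2 + (5 + 2*w) = 7 + 2*w)
√(G + T(-177, x(1))) = √(47040 + (7 + 2*(-6))) = √(47040 + (7 - 12)) = √(47040 - 5) = √47035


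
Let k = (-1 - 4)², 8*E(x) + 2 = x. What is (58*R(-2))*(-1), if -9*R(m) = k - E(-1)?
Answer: 5887/36 ≈ 163.53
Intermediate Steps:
E(x) = -¼ + x/8
k = 25 (k = (-5)² = 25)
R(m) = -203/72 (R(m) = -(25 - (-¼ + (⅛)*(-1)))/9 = -(25 - (-¼ - ⅛))/9 = -(25 - 1*(-3/8))/9 = -(25 + 3/8)/9 = -⅑*203/8 = -203/72)
(58*R(-2))*(-1) = (58*(-203/72))*(-1) = -5887/36*(-1) = 5887/36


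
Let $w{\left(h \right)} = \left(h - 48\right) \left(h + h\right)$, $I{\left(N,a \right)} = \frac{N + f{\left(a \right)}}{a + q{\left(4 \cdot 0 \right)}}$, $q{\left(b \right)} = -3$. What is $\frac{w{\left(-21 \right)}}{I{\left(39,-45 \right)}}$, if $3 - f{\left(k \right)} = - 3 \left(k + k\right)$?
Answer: $\frac{11592}{19} \approx 610.11$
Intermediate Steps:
$f{\left(k \right)} = 3 + 6 k$ ($f{\left(k \right)} = 3 - - 3 \left(k + k\right) = 3 - - 3 \cdot 2 k = 3 - - 6 k = 3 + 6 k$)
$I{\left(N,a \right)} = \frac{3 + N + 6 a}{-3 + a}$ ($I{\left(N,a \right)} = \frac{N + \left(3 + 6 a\right)}{a - 3} = \frac{3 + N + 6 a}{-3 + a}$)
$w{\left(h \right)} = 2 h \left(-48 + h\right)$ ($w{\left(h \right)} = \left(-48 + h\right) 2 h = 2 h \left(-48 + h\right)$)
$\frac{w{\left(-21 \right)}}{I{\left(39,-45 \right)}} = \frac{2 \left(-21\right) \left(-48 - 21\right)}{\frac{1}{-3 - 45} \left(3 + 39 + 6 \left(-45\right)\right)} = \frac{2 \left(-21\right) \left(-69\right)}{\frac{1}{-48} \left(3 + 39 - 270\right)} = \frac{2898}{\left(- \frac{1}{48}\right) \left(-228\right)} = \frac{2898}{\frac{19}{4}} = 2898 \cdot \frac{4}{19} = \frac{11592}{19}$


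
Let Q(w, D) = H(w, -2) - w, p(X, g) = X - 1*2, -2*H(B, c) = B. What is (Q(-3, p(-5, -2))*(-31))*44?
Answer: -6138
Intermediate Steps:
H(B, c) = -B/2
p(X, g) = -2 + X (p(X, g) = X - 2 = -2 + X)
Q(w, D) = -3*w/2 (Q(w, D) = -w/2 - w = -3*w/2)
(Q(-3, p(-5, -2))*(-31))*44 = (-3/2*(-3)*(-31))*44 = ((9/2)*(-31))*44 = -279/2*44 = -6138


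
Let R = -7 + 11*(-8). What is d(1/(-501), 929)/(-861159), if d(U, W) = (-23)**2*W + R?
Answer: -163782/287053 ≈ -0.57056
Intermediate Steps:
R = -95 (R = -7 - 88 = -95)
d(U, W) = -95 + 529*W (d(U, W) = (-23)**2*W - 95 = 529*W - 95 = -95 + 529*W)
d(1/(-501), 929)/(-861159) = (-95 + 529*929)/(-861159) = (-95 + 491441)*(-1/861159) = 491346*(-1/861159) = -163782/287053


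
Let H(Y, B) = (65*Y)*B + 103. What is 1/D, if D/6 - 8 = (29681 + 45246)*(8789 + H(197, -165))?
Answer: -1/945848327298 ≈ -1.0573e-12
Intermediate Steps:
H(Y, B) = 103 + 65*B*Y (H(Y, B) = 65*B*Y + 103 = 103 + 65*B*Y)
D = -945848327298 (D = 48 + 6*((29681 + 45246)*(8789 + (103 + 65*(-165)*197))) = 48 + 6*(74927*(8789 + (103 - 2112825))) = 48 + 6*(74927*(8789 - 2112722)) = 48 + 6*(74927*(-2103933)) = 48 + 6*(-157641387891) = 48 - 945848327346 = -945848327298)
1/D = 1/(-945848327298) = -1/945848327298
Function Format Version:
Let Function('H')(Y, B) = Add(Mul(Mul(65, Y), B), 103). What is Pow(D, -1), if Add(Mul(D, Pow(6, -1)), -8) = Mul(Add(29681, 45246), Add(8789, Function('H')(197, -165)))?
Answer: Rational(-1, 945848327298) ≈ -1.0573e-12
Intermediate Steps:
Function('H')(Y, B) = Add(103, Mul(65, B, Y)) (Function('H')(Y, B) = Add(Mul(65, B, Y), 103) = Add(103, Mul(65, B, Y)))
D = -945848327298 (D = Add(48, Mul(6, Mul(Add(29681, 45246), Add(8789, Add(103, Mul(65, -165, 197)))))) = Add(48, Mul(6, Mul(74927, Add(8789, Add(103, -2112825))))) = Add(48, Mul(6, Mul(74927, Add(8789, -2112722)))) = Add(48, Mul(6, Mul(74927, -2103933))) = Add(48, Mul(6, -157641387891)) = Add(48, -945848327346) = -945848327298)
Pow(D, -1) = Pow(-945848327298, -1) = Rational(-1, 945848327298)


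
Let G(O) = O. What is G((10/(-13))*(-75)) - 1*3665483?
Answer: -47650529/13 ≈ -3.6654e+6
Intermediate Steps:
G((10/(-13))*(-75)) - 1*3665483 = (10/(-13))*(-75) - 1*3665483 = (10*(-1/13))*(-75) - 3665483 = -10/13*(-75) - 3665483 = 750/13 - 3665483 = -47650529/13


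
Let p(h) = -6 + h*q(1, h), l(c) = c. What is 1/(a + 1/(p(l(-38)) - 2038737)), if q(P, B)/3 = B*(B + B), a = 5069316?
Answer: 2367975/12004013555099 ≈ 1.9727e-7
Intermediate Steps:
q(P, B) = 6*B**2 (q(P, B) = 3*(B*(B + B)) = 3*(B*(2*B)) = 3*(2*B**2) = 6*B**2)
p(h) = -6 + 6*h**3 (p(h) = -6 + h*(6*h**2) = -6 + 6*h**3)
1/(a + 1/(p(l(-38)) - 2038737)) = 1/(5069316 + 1/((-6 + 6*(-38)**3) - 2038737)) = 1/(5069316 + 1/((-6 + 6*(-54872)) - 2038737)) = 1/(5069316 + 1/((-6 - 329232) - 2038737)) = 1/(5069316 + 1/(-329238 - 2038737)) = 1/(5069316 + 1/(-2367975)) = 1/(5069316 - 1/2367975) = 1/(12004013555099/2367975) = 2367975/12004013555099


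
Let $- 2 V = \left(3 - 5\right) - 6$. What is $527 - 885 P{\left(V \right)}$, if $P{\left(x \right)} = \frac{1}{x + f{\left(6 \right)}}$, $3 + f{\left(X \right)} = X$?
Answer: $\frac{2804}{7} \approx 400.57$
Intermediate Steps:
$f{\left(X \right)} = -3 + X$
$V = 4$ ($V = - \frac{\left(3 - 5\right) - 6}{2} = - \frac{-2 - 6}{2} = \left(- \frac{1}{2}\right) \left(-8\right) = 4$)
$P{\left(x \right)} = \frac{1}{3 + x}$ ($P{\left(x \right)} = \frac{1}{x + \left(-3 + 6\right)} = \frac{1}{x + 3} = \frac{1}{3 + x}$)
$527 - 885 P{\left(V \right)} = 527 - \frac{885}{3 + 4} = 527 - \frac{885}{7} = \frac{2804}{7}$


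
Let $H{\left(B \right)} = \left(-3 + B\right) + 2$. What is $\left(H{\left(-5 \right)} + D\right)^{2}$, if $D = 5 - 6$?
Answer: $49$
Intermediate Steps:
$H{\left(B \right)} = -1 + B$
$D = -1$ ($D = 5 - 6 = -1$)
$\left(H{\left(-5 \right)} + D\right)^{2} = \left(\left(-1 - 5\right) - 1\right)^{2} = \left(-6 - 1\right)^{2} = \left(-7\right)^{2} = 49$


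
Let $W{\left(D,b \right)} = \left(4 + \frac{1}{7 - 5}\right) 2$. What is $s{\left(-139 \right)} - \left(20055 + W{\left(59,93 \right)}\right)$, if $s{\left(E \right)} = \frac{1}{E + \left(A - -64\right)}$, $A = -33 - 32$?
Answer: $- \frac{2808961}{140} \approx -20064.0$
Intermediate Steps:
$A = -65$ ($A = -33 - 32 = -65$)
$W{\left(D,b \right)} = 9$ ($W{\left(D,b \right)} = \left(4 + \frac{1}{2}\right) 2 = \frac{9}{2} \cdot 2 = 9$)
$s{\left(E \right)} = \frac{1}{-1 + E}$ ($s{\left(E \right)} = \frac{1}{E - 1} = \frac{1}{-1 + E}$)
$s{\left(-139 \right)} - \left(20055 + W{\left(59,93 \right)}\right) = \frac{1}{-1 - 139} - \left(20055 + 9\right) = \frac{1}{-140} - 20064 = - \frac{1}{140} - 20064 = - \frac{2808961}{140}$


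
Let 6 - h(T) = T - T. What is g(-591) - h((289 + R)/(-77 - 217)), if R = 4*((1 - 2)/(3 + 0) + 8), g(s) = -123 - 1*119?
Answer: -248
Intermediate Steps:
g(s) = -242 (g(s) = -123 - 119 = -242)
R = 92/3 (R = 4*(-1/3 + 8) = 4*(-1*⅓ + 8) = 4*(-⅓ + 8) = 4*(23/3) = 92/3 ≈ 30.667)
h(T) = 6 (h(T) = 6 - (T - T) = 6 - 1*0 = 6 + 0 = 6)
g(-591) - h((289 + R)/(-77 - 217)) = -242 - 1*6 = -242 - 6 = -248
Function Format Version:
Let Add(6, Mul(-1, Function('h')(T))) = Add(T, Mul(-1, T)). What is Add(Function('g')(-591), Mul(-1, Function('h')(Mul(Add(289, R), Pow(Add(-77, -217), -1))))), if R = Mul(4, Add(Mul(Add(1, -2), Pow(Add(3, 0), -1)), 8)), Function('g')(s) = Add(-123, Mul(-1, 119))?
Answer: -248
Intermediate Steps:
Function('g')(s) = -242 (Function('g')(s) = Add(-123, -119) = -242)
R = Rational(92, 3) (R = Mul(4, Add(Mul(-1, Pow(3, -1)), 8)) = Mul(4, Add(Mul(-1, Rational(1, 3)), 8)) = Mul(4, Add(Rational(-1, 3), 8)) = Mul(4, Rational(23, 3)) = Rational(92, 3) ≈ 30.667)
Function('h')(T) = 6 (Function('h')(T) = Add(6, Mul(-1, Add(T, Mul(-1, T)))) = Add(6, Mul(-1, 0)) = Add(6, 0) = 6)
Add(Function('g')(-591), Mul(-1, Function('h')(Mul(Add(289, R), Pow(Add(-77, -217), -1))))) = Add(-242, Mul(-1, 6)) = Add(-242, -6) = -248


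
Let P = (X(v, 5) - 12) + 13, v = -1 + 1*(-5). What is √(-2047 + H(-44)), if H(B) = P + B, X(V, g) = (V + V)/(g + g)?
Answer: 2*I*√13070/5 ≈ 45.73*I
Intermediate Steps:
v = -6 (v = -1 - 5 = -6)
X(V, g) = V/g (X(V, g) = (2*V)/((2*g)) = (2*V)*(1/(2*g)) = V/g)
P = -⅕ (P = (-6/5 - 12) + 13 = -66/5 + 13 = -⅕ ≈ -0.20000)
H(B) = -⅕ + B
√(-2047 + H(-44)) = √(-2047 + (-⅕ - 44)) = √(-2047 - 221/5) = √(-10456/5) = 2*I*√13070/5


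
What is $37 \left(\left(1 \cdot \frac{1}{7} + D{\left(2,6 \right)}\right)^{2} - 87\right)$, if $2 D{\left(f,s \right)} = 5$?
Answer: $- \frac{580271}{196} \approx -2960.6$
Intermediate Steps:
$D{\left(f,s \right)} = \frac{5}{2}$ ($D{\left(f,s \right)} = \frac{1}{2} \cdot 5 = \frac{5}{2}$)
$37 \left(\left(1 \cdot \frac{1}{7} + D{\left(2,6 \right)}\right)^{2} - 87\right) = 37 \left(\left(1 \cdot \frac{1}{7} + \frac{5}{2}\right)^{2} - 87\right) = 37 \left(\left(\frac{1}{7} + \frac{5}{2}\right)^{2} - 87\right) = 37 \left(\left(\frac{37}{14}\right)^{2} - 87\right) = 37 \left(\frac{1369}{196} - 87\right) = 37 \left(- \frac{15683}{196}\right) = - \frac{580271}{196}$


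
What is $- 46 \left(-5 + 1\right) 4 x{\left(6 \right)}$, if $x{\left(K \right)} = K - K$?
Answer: $0$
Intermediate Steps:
$x{\left(K \right)} = 0$
$- 46 \left(-5 + 1\right) 4 x{\left(6 \right)} = - 46 \left(-5 + 1\right) 4 \cdot 0 = - 46 \left(\left(-4\right) 4\right) 0 = \left(-46\right) \left(-16\right) 0 = 736 \cdot 0 = 0$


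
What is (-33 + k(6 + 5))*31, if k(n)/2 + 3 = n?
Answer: -527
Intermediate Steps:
k(n) = -6 + 2*n
(-33 + k(6 + 5))*31 = (-33 + (-6 + 2*(6 + 5)))*31 = (-33 + (-6 + 2*11))*31 = (-33 + (-6 + 22))*31 = (-33 + 16)*31 = -17*31 = -527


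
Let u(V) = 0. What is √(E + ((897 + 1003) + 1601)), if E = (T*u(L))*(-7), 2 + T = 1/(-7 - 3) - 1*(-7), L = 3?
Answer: 3*√389 ≈ 59.169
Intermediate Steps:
T = 49/10 (T = -2 + (1/(-7 - 3) - 1*(-7)) = -2 + (1/(-10) + 7) = -2 + (-⅒ + 7) = -2 + 69/10 = 49/10 ≈ 4.9000)
E = 0 (E = ((49/10)*0)*(-7) = 0*(-7) = 0)
√(E + ((897 + 1003) + 1601)) = √(0 + ((897 + 1003) + 1601)) = √(0 + (1900 + 1601)) = √(0 + 3501) = √3501 = 3*√389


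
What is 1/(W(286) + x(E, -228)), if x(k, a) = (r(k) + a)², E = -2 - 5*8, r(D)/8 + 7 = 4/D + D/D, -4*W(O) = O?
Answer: 882/67495625 ≈ 1.3068e-5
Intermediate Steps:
W(O) = -O/4
r(D) = -48 + 32/D (r(D) = -56 + 8*(4/D + D/D) = -56 + 8*(4/D + 1) = -56 + 8*(1 + 4/D) = -56 + (8 + 32/D) = -48 + 32/D)
E = -42 (E = -2 - 40 = -42)
x(k, a) = (-48 + a + 32/k)² (x(k, a) = ((-48 + 32/k) + a)² = (-48 + a + 32/k)²)
1/(W(286) + x(E, -228)) = 1/(-¼*286 + (32 - 42*(-48 - 228))²/(-42)²) = 1/(-143/2 + (32 - 42*(-276))²/1764) = 1/(-143/2 + (32 + 11592)²/1764) = 1/(-143/2 + (1/1764)*11624²) = 1/(-143/2 + (1/1764)*135117376) = 1/(-143/2 + 33779344/441) = 1/(67495625/882) = 882/67495625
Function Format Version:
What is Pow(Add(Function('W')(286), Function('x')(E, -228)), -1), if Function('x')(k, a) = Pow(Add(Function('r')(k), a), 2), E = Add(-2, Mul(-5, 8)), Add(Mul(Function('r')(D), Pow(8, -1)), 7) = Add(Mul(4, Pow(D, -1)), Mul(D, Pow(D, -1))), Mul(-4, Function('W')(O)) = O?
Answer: Rational(882, 67495625) ≈ 1.3068e-5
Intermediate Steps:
Function('W')(O) = Mul(Rational(-1, 4), O)
Function('r')(D) = Add(-48, Mul(32, Pow(D, -1))) (Function('r')(D) = Add(-56, Mul(8, Add(Mul(4, Pow(D, -1)), Mul(D, Pow(D, -1))))) = Add(-56, Mul(8, Add(Mul(4, Pow(D, -1)), 1))) = Add(-56, Mul(8, Add(1, Mul(4, Pow(D, -1))))) = Add(-56, Add(8, Mul(32, Pow(D, -1)))) = Add(-48, Mul(32, Pow(D, -1))))
E = -42 (E = Add(-2, -40) = -42)
Function('x')(k, a) = Pow(Add(-48, a, Mul(32, Pow(k, -1))), 2) (Function('x')(k, a) = Pow(Add(Add(-48, Mul(32, Pow(k, -1))), a), 2) = Pow(Add(-48, a, Mul(32, Pow(k, -1))), 2))
Pow(Add(Function('W')(286), Function('x')(E, -228)), -1) = Pow(Add(Mul(Rational(-1, 4), 286), Mul(Pow(-42, -2), Pow(Add(32, Mul(-42, Add(-48, -228))), 2))), -1) = Pow(Add(Rational(-143, 2), Mul(Rational(1, 1764), Pow(Add(32, Mul(-42, -276)), 2))), -1) = Pow(Add(Rational(-143, 2), Mul(Rational(1, 1764), Pow(Add(32, 11592), 2))), -1) = Pow(Add(Rational(-143, 2), Mul(Rational(1, 1764), Pow(11624, 2))), -1) = Pow(Add(Rational(-143, 2), Mul(Rational(1, 1764), 135117376)), -1) = Pow(Add(Rational(-143, 2), Rational(33779344, 441)), -1) = Pow(Rational(67495625, 882), -1) = Rational(882, 67495625)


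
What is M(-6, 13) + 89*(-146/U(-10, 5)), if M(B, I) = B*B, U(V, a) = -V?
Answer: -6317/5 ≈ -1263.4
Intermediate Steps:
M(B, I) = B²
M(-6, 13) + 89*(-146/U(-10, 5)) = (-6)² + 89*(-146/((-1*(-10)))) = 36 + 89*(-146/10) = 36 + 89*(-146*⅒) = 36 + 89*(-73/5) = 36 - 6497/5 = -6317/5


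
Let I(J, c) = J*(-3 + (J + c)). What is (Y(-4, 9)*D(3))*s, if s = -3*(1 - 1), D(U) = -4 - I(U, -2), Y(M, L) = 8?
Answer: 0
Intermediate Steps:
I(J, c) = J*(-3 + J + c)
D(U) = -4 - U*(-5 + U) (D(U) = -4 - U*(-3 + U - 2) = -4 - U*(-5 + U))
s = 0 (s = -3*0 = 0)
(Y(-4, 9)*D(3))*s = (8*(-4 - 1*3*(-5 + 3)))*0 = (8*(-4 - 1*3*(-2)))*0 = (8*(-4 + 6))*0 = (8*2)*0 = 16*0 = 0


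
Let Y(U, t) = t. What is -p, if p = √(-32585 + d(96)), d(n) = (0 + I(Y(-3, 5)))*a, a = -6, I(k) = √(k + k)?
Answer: -I*√(32585 + 6*√10) ≈ -180.57*I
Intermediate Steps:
I(k) = √2*√k (I(k) = √(2*k) = √2*√k)
d(n) = -6*√10 (d(n) = (0 + √2*√5)*(-6) = (0 + √10)*(-6) = √10*(-6) = -6*√10)
p = √(-32585 - 6*√10) ≈ 180.57*I
-p = -√(-32585 - 6*√10)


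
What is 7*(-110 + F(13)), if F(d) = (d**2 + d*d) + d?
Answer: 1687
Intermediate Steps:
F(d) = d + 2*d**2 (F(d) = (d**2 + d**2) + d = 2*d**2 + d = d + 2*d**2)
7*(-110 + F(13)) = 7*(-110 + 13*(1 + 2*13)) = 7*(-110 + 13*(1 + 26)) = 7*(-110 + 13*27) = 7*(-110 + 351) = 7*241 = 1687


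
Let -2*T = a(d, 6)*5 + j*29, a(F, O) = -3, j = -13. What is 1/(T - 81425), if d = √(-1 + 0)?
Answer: -1/81229 ≈ -1.2311e-5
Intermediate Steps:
d = I (d = √(-1) = I ≈ 1.0*I)
T = 196 (T = -(-3*5 - 13*29)/2 = -(-15 - 377)/2 = -½*(-392) = 196)
1/(T - 81425) = 1/(196 - 81425) = 1/(-81229) = -1/81229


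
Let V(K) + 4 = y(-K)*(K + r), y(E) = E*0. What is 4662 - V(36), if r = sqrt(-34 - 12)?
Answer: 4666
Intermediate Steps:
r = I*sqrt(46) (r = sqrt(-46) = I*sqrt(46) ≈ 6.7823*I)
y(E) = 0
V(K) = -4 (V(K) = -4 + 0*(K + I*sqrt(46)) = -4 + 0 = -4)
4662 - V(36) = 4662 - 1*(-4) = 4662 + 4 = 4666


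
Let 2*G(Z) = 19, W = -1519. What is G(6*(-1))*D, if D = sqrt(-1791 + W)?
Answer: 19*I*sqrt(3310)/2 ≈ 546.56*I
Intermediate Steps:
G(Z) = 19/2 (G(Z) = (1/2)*19 = 19/2)
D = I*sqrt(3310) (D = sqrt(-1791 - 1519) = sqrt(-3310) = I*sqrt(3310) ≈ 57.533*I)
G(6*(-1))*D = 19*(I*sqrt(3310))/2 = 19*I*sqrt(3310)/2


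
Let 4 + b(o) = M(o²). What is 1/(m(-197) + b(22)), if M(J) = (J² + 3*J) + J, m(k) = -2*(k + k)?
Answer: 1/236976 ≈ 4.2198e-6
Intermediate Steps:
m(k) = -4*k
M(J) = J² + 4*J
b(o) = -4 + o²*(4 + o²)
1/(m(-197) + b(22)) = 1/(-4*(-197) + (-4 + 22²*(4 + 22²))) = 1/(788 + (-4 + 484*(4 + 484))) = 1/(788 + (-4 + 484*488)) = 1/(788 + (-4 + 236192)) = 1/(788 + 236188) = 1/236976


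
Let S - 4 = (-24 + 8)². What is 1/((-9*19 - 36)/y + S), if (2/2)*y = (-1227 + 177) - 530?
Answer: 1580/411007 ≈ 0.0038442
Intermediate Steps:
y = -1580 (y = (-1227 + 177) - 530 = -1050 - 530 = -1580)
S = 260 (S = 4 + (-24 + 8)² = 4 + (-16)² = 4 + 256 = 260)
1/((-9*19 - 36)/y + S) = 1/((-9*19 - 36)/(-1580) + 260) = 1/((-171 - 36)*(-1/1580) + 260) = 1/(-207*(-1/1580) + 260) = 1/(207/1580 + 260) = 1/(411007/1580) = 1580/411007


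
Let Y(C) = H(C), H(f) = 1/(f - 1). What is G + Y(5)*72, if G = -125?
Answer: -107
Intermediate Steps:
H(f) = 1/(-1 + f)
Y(C) = 1/(-1 + C)
G + Y(5)*72 = -125 + 72/(-1 + 5) = -125 + 72/4 = -125 + (1/4)*72 = -125 + 18 = -107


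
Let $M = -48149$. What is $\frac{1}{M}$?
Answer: $- \frac{1}{48149} \approx -2.0769 \cdot 10^{-5}$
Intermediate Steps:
$\frac{1}{M} = \frac{1}{-48149} = - \frac{1}{48149}$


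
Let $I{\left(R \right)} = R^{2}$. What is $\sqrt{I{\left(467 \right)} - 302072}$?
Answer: $i \sqrt{83983} \approx 289.8 i$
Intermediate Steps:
$\sqrt{I{\left(467 \right)} - 302072} = \sqrt{467^{2} - 302072} = \sqrt{218089 - 302072} = \sqrt{-83983} = i \sqrt{83983}$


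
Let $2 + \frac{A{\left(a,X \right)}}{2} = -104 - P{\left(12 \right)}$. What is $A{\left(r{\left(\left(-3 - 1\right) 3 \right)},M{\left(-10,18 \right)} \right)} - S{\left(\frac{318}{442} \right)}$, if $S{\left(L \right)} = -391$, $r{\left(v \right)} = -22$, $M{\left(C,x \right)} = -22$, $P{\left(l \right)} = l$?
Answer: $155$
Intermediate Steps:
$A{\left(a,X \right)} = -236$ ($A{\left(a,X \right)} = -4 + 2 \left(-104 - 12\right) = -4 + 2 \left(-116\right) = -4 - 232 = -236$)
$A{\left(r{\left(\left(-3 - 1\right) 3 \right)},M{\left(-10,18 \right)} \right)} - S{\left(\frac{318}{442} \right)} = -236 - -391 = -236 + 391 = 155$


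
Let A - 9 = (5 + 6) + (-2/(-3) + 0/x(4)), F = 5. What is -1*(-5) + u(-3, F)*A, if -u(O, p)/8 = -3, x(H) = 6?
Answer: 501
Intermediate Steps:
u(O, p) = 24 (u(O, p) = -8*(-3) = 24)
A = 62/3 (A = 9 + ((5 + 6) + (-2/(-3) + 0/6)) = 9 + (11 + (-2*(-⅓) + 0*(⅙))) = 9 + (11 + (⅔ + 0)) = 9 + (11 + ⅔) = 9 + 35/3 = 62/3 ≈ 20.667)
-1*(-5) + u(-3, F)*A = -1*(-5) + 24*(62/3) = 5 + 496 = 501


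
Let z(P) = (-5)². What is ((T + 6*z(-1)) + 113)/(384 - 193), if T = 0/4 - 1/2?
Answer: 525/382 ≈ 1.3743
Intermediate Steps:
T = -½ (T = 0*(¼) - 1*½ = 0 - ½ = -½ ≈ -0.50000)
z(P) = 25
((T + 6*z(-1)) + 113)/(384 - 193) = ((-½ + 6*25) + 113)/(384 - 193) = ((-½ + 150) + 113)/191 = (299/2 + 113)*(1/191) = (525/2)*(1/191) = 525/382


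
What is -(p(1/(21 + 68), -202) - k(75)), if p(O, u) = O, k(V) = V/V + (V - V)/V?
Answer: 88/89 ≈ 0.98876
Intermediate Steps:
k(V) = 1 (k(V) = 1 + 0/V = 1 + 0 = 1)
-(p(1/(21 + 68), -202) - k(75)) = -(1/(21 + 68) - 1*1) = -(1/89 - 1) = -1*(-88/89) = 88/89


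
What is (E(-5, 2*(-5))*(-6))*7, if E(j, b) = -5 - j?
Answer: 0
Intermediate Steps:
(E(-5, 2*(-5))*(-6))*7 = ((-5 - 1*(-5))*(-6))*7 = ((-5 + 5)*(-6))*7 = (0*(-6))*7 = 0*7 = 0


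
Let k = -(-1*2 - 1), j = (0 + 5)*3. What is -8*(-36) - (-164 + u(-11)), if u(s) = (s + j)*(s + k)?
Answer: 484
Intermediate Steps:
j = 15 (j = 5*3 = 15)
k = 3 (k = -(-2 - 1) = -1*(-3) = 3)
u(s) = (3 + s)*(15 + s) (u(s) = (s + 15)*(s + 3) = (15 + s)*(3 + s) = (3 + s)*(15 + s))
-8*(-36) - (-164 + u(-11)) = -8*(-36) - (-164 + (45 + (-11)² + 18*(-11))) = 288 - (-164 + (45 + 121 - 198)) = 288 - (-164 - 32) = 288 - 1*(-196) = 288 + 196 = 484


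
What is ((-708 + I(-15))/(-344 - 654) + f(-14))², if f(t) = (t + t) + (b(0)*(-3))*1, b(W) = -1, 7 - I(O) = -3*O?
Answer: 146458404/249001 ≈ 588.18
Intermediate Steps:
I(O) = 7 + 3*O (I(O) = 7 - (-3)*O = 7 + 3*O)
f(t) = 3 + 2*t (f(t) = (t + t) - 1*(-3)*1 = 2*t + 3*1 = 2*t + 3 = 3 + 2*t)
((-708 + I(-15))/(-344 - 654) + f(-14))² = ((-708 + (7 + 3*(-15)))/(-344 - 654) + (3 + 2*(-14)))² = ((-708 + (7 - 45))/(-998) + (3 - 28))² = ((-708 - 38)*(-1/998) - 25)² = (-746*(-1/998) - 25)² = (373/499 - 25)² = (-12102/499)² = 146458404/249001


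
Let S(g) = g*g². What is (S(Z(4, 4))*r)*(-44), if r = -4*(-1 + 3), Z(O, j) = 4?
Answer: 22528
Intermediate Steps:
S(g) = g³
r = -8 (r = -4*2 = -8)
(S(Z(4, 4))*r)*(-44) = (4³*(-8))*(-44) = (64*(-8))*(-44) = -512*(-44) = 22528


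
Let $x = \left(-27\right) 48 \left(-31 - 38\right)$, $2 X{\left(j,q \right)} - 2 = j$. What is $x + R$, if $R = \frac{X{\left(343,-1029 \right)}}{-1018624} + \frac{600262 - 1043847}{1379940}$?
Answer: $\frac{546510867411125}{6111478272} \approx 89424.0$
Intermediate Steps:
$X{\left(j,q \right)} = 1 + \frac{j}{2}$
$x = 89424$ ($x = \left(-1296\right) \left(-69\right) = 89424$)
$R = - \frac{1965584203}{6111478272}$ ($R = \frac{1 + \frac{1}{2} \cdot 343}{-1018624} + \frac{600262 - 1043847}{1379940} = \left(1 + \frac{343}{2}\right) \left(- \frac{1}{1018624}\right) + \left(600262 - 1043847\right) \frac{1}{1379940} = \frac{345}{2} \left(- \frac{1}{1018624}\right) - \frac{88717}{275988} = - \frac{15}{88576} - \frac{88717}{275988} = - \frac{1965584203}{6111478272} \approx -0.32162$)
$x + R = 89424 - \frac{1965584203}{6111478272} = \frac{546510867411125}{6111478272}$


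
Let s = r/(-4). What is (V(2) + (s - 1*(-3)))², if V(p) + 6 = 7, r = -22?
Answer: 361/4 ≈ 90.250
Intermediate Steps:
V(p) = 1 (V(p) = -6 + 7 = 1)
s = 11/2 (s = -22/(-4) = -22*(-¼) = 11/2 ≈ 5.5000)
(V(2) + (s - 1*(-3)))² = (1 + (11/2 - 1*(-3)))² = (1 + (11/2 + 3))² = (1 + 17/2)² = (19/2)² = 361/4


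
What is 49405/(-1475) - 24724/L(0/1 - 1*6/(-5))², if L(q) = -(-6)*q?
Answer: -48786319/95580 ≈ -510.42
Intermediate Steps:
L(q) = 6*q
49405/(-1475) - 24724/L(0/1 - 1*6/(-5))² = 49405/(-1475) - 24724*1/(36*(0/1 - 1*6/(-5))²) = 49405*(-1/1475) - 24724*1/(36*(0*1 - 6*(-⅕))²) = -9881/295 - 24724*1/(36*(0 + 6/5)²) = -9881/295 - 24724/((6*(6/5))²) = -9881/295 - 24724/((36/5)²) = -9881/295 - 24724/1296/25 = -9881/295 - 24724*25/1296 = -9881/295 - 154525/324 = -48786319/95580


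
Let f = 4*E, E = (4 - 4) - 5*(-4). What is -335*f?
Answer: -26800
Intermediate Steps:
E = 20 (E = 0 + 20 = 20)
f = 80 (f = 4*20 = 80)
-335*f = -335*80 = -26800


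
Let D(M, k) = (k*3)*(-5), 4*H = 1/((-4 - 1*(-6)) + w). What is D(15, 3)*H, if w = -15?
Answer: 45/52 ≈ 0.86539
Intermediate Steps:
H = -1/52 (H = 1/(4*((-4 - 1*(-6)) - 15)) = 1/(4*((-4 + 6) - 15)) = 1/(4*(2 - 15)) = (¼)/(-13) = (¼)*(-1/13) = -1/52 ≈ -0.019231)
D(M, k) = -15*k (D(M, k) = (3*k)*(-5) = -15*k)
D(15, 3)*H = -15*3*(-1/52) = -45*(-1/52) = 45/52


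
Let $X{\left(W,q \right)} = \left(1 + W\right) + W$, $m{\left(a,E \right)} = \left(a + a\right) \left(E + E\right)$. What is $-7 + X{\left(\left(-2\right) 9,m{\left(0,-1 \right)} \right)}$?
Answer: $-42$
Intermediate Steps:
$m{\left(a,E \right)} = 4 E a$ ($m{\left(a,E \right)} = 2 a 2 E = 4 E a$)
$X{\left(W,q \right)} = 1 + 2 W$
$-7 + X{\left(\left(-2\right) 9,m{\left(0,-1 \right)} \right)} = -7 + \left(1 + 2 \left(\left(-2\right) 9\right)\right) = -7 + \left(1 + 2 \left(-18\right)\right) = -7 + \left(1 - 36\right) = -7 - 35 = -42$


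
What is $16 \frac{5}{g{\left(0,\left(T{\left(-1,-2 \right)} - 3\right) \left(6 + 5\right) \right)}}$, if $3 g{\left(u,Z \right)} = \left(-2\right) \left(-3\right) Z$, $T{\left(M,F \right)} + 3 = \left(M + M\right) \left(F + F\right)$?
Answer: $\frac{20}{11} \approx 1.8182$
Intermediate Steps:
$T{\left(M,F \right)} = -3 + 4 F M$ ($T{\left(M,F \right)} = -3 + \left(M + M\right) \left(F + F\right) = -3 + 2 M 2 F = -3 + 4 F M$)
$g{\left(u,Z \right)} = 2 Z$ ($g{\left(u,Z \right)} = \frac{\left(-2\right) \left(-3\right) Z}{3} = \frac{6 Z}{3} = 2 Z$)
$16 \frac{5}{g{\left(0,\left(T{\left(-1,-2 \right)} - 3\right) \left(6 + 5\right) \right)}} = 16 \frac{5}{2 \left(\left(-3 + 4 \left(-2\right) \left(-1\right)\right) - 3\right) \left(6 + 5\right)} = 16 \frac{5}{2 \left(\left(-3 + 8\right) - 3\right) 11} = 16 \frac{5}{2 \left(5 - 3\right) 11} = 16 \frac{5}{2 \cdot 2 \cdot 11} = 16 \frac{5}{2 \cdot 22} = 16 \cdot \frac{5}{44} = \frac{20}{11}$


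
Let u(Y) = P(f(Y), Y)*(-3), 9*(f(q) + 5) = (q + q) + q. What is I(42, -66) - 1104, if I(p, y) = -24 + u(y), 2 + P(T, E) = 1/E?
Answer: -24683/22 ≈ -1122.0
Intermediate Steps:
f(q) = -5 + q/3 (f(q) = -5 + ((q + q) + q)/9 = -5 + (2*q + q)/9 = -5 + (3*q)/9 = -5 + q/3)
P(T, E) = -2 + 1/E
u(Y) = 6 - 3/Y (u(Y) = (-2 + 1/Y)*(-3) = 6 - 3/Y)
I(p, y) = -18 - 3/y (I(p, y) = -24 + (6 - 3/y) = -18 - 3/y)
I(42, -66) - 1104 = (-18 - 3/(-66)) - 1104 = (-18 - 3*(-1/66)) - 1104 = (-18 + 1/22) - 1104 = -395/22 - 1104 = -24683/22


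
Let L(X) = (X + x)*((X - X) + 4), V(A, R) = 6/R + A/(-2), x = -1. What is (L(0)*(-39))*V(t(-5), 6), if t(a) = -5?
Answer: 546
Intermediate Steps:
V(A, R) = 6/R - A/2 (V(A, R) = 6/R + A*(-1/2) = 6/R - A/2)
L(X) = -4 + 4*X (L(X) = (X - 1)*((X - X) + 4) = (-1 + X)*(0 + 4) = (-1 + X)*4 = -4 + 4*X)
(L(0)*(-39))*V(t(-5), 6) = ((-4 + 4*0)*(-39))*(6/6 - 1/2*(-5)) = ((-4 + 0)*(-39))*(6*(1/6) + 5/2) = (-4*(-39))*(1 + 5/2) = 156*(7/2) = 546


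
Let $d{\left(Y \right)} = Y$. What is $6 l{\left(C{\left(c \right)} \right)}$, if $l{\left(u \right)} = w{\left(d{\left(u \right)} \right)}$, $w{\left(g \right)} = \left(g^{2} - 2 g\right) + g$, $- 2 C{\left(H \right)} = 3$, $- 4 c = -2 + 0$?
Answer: $\frac{45}{2} \approx 22.5$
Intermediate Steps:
$c = \frac{1}{2}$ ($c = - \frac{-2 + 0}{4} = \left(- \frac{1}{4}\right) \left(-2\right) = \frac{1}{2} \approx 0.5$)
$C{\left(H \right)} = - \frac{3}{2}$ ($C{\left(H \right)} = \left(- \frac{1}{2}\right) 3 = - \frac{3}{2}$)
$w{\left(g \right)} = g^{2} - g$
$l{\left(u \right)} = u \left(-1 + u\right)$
$6 l{\left(C{\left(c \right)} \right)} = 6 \left(- \frac{3 \left(-1 - \frac{3}{2}\right)}{2}\right) = 6 \left(\left(- \frac{3}{2}\right) \left(- \frac{5}{2}\right)\right) = 6 \cdot \frac{15}{4} = \frac{45}{2}$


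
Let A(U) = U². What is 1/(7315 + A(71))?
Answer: 1/12356 ≈ 8.0932e-5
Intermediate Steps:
1/(7315 + A(71)) = 1/(7315 + 71²) = 1/(7315 + 5041) = 1/12356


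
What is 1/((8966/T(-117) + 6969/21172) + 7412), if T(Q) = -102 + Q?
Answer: 4636668/34178681275 ≈ 0.00013566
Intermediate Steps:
1/((8966/T(-117) + 6969/21172) + 7412) = 1/((8966/(-102 - 117) + 6969/21172) + 7412) = 1/((8966/(-219) + 6969*(1/21172)) + 7412) = 1/((8966*(-1/219) + 6969/21172) + 7412) = 1/((-8966/219 + 6969/21172) + 7412) = 1/(-188301941/4636668 + 7412) = 1/(34178681275/4636668) = 4636668/34178681275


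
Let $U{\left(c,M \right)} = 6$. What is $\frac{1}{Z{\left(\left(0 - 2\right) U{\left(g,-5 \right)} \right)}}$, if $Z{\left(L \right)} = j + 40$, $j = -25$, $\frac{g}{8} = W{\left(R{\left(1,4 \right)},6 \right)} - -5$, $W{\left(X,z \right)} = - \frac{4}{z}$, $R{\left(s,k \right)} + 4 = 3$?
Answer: $\frac{1}{15} \approx 0.066667$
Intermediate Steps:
$R{\left(s,k \right)} = -1$ ($R{\left(s,k \right)} = -4 + 3 = -1$)
$g = \frac{104}{3}$ ($g = 8 \left(- \frac{4}{6} - -5\right) = 8 \left(\left(-4\right) \frac{1}{6} + 5\right) = 8 \left(- \frac{2}{3} + 5\right) = 8 \cdot \frac{13}{3} = \frac{104}{3} \approx 34.667$)
$Z{\left(L \right)} = 15$ ($Z{\left(L \right)} = -25 + 40 = 15$)
$\frac{1}{Z{\left(\left(0 - 2\right) U{\left(g,-5 \right)} \right)}} = \frac{1}{15}$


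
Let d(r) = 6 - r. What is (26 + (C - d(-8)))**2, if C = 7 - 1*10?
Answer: 81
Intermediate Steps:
C = -3 (C = 7 - 10 = -3)
(26 + (C - d(-8)))**2 = (26 + (-3 - (6 - 1*(-8))))**2 = (26 + (-3 - (6 + 8)))**2 = (26 + (-3 - 1*14))**2 = (26 + (-3 - 14))**2 = (26 - 17)**2 = 9**2 = 81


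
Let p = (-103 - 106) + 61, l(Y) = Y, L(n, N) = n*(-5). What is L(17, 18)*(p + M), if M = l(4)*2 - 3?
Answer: 12155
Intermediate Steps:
L(n, N) = -5*n
p = -148 (p = -209 + 61 = -148)
M = 5 (M = 4*2 - 3 = 8 - 3 = 5)
L(17, 18)*(p + M) = (-5*17)*(-148 + 5) = -85*(-143) = 12155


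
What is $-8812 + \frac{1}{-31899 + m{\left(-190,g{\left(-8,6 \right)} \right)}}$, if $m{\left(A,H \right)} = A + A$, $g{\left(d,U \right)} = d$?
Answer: $- \frac{284442549}{32279} \approx -8812.0$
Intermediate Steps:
$m{\left(A,H \right)} = 2 A$
$-8812 + \frac{1}{-31899 + m{\left(-190,g{\left(-8,6 \right)} \right)}} = -8812 + \frac{1}{-31899 + 2 \left(-190\right)} = -8812 + \frac{1}{-31899 - 380} = -8812 + \frac{1}{-32279} = -8812 - \frac{1}{32279} = - \frac{284442549}{32279}$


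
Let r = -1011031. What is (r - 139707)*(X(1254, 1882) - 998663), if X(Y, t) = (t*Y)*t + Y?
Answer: -5109938724611806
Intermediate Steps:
X(Y, t) = Y + Y*t² (X(Y, t) = (Y*t)*t + Y = Y*t² + Y = Y + Y*t²)
(r - 139707)*(X(1254, 1882) - 998663) = (-1011031 - 139707)*(1254*(1 + 1882²) - 998663) = -1150738*(1254*(1 + 3541924) - 998663) = -1150738*(1254*3541925 - 998663) = -1150738*(4441573950 - 998663) = -1150738*4440575287 = -5109938724611806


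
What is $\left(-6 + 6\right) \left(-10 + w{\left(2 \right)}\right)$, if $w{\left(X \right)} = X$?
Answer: $0$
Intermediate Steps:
$\left(-6 + 6\right) \left(-10 + w{\left(2 \right)}\right) = \left(-6 + 6\right) \left(-10 + 2\right) = 0 \left(-8\right) = 0$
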